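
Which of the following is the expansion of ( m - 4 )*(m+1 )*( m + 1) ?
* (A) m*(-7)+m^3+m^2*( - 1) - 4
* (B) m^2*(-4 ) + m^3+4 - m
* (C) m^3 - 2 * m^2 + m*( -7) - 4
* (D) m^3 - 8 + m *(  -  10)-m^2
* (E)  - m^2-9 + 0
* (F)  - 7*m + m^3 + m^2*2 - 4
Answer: C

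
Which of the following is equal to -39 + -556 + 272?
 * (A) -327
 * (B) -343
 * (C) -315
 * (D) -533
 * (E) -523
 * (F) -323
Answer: F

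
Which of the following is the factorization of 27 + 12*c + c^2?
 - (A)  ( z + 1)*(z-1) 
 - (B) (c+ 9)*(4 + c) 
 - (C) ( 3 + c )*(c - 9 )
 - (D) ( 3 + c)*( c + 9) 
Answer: D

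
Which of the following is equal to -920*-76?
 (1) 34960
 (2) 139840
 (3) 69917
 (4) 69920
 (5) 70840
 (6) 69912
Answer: 4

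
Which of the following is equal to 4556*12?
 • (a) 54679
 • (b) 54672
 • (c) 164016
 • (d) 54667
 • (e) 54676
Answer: b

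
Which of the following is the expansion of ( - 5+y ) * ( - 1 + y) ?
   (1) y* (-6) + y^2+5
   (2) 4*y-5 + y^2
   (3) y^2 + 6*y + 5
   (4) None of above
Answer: 1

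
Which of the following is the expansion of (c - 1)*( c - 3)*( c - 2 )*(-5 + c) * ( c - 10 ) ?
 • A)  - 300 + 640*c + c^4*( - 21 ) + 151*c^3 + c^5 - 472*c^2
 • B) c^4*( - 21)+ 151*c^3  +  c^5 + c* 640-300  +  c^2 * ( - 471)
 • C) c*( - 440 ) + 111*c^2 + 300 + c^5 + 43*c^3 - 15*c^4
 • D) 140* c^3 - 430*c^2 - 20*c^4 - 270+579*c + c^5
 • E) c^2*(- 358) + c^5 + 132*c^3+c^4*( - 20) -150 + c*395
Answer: B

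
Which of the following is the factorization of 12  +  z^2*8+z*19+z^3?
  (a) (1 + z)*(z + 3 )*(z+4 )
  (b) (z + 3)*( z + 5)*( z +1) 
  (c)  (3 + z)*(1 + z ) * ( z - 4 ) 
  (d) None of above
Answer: a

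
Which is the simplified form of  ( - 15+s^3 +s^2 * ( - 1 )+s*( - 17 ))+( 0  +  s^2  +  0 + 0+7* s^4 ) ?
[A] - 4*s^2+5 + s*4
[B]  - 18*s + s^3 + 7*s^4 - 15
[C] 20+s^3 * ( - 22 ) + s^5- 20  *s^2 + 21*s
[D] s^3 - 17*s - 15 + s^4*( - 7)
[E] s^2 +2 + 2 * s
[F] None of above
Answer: F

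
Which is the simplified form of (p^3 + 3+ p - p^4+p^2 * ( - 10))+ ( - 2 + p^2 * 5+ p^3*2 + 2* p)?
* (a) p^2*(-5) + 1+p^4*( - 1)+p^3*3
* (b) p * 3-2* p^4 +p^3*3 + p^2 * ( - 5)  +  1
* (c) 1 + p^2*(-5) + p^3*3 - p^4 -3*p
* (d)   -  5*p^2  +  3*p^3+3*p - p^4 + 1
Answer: d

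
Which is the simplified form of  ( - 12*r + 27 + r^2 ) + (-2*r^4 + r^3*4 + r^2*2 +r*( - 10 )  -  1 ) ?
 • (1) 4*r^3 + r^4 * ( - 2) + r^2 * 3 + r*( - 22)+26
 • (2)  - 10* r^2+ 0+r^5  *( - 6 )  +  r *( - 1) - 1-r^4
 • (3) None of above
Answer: 1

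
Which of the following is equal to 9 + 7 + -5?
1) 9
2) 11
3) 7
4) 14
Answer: 2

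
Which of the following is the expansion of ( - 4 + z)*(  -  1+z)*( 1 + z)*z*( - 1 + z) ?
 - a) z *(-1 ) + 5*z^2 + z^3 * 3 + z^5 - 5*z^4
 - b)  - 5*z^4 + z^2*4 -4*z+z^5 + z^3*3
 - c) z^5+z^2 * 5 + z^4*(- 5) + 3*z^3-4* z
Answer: c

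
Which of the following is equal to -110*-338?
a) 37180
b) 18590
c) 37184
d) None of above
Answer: a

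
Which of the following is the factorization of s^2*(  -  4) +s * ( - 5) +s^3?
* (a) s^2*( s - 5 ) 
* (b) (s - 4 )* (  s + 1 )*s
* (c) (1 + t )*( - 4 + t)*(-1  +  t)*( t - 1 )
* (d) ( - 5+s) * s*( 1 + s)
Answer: d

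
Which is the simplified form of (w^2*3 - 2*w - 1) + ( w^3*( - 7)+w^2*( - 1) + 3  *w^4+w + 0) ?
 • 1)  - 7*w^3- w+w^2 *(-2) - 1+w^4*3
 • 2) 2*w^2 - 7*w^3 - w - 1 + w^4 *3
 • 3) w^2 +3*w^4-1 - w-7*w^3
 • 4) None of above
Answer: 2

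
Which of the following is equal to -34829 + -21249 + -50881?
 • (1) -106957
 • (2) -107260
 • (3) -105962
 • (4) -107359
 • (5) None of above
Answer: 5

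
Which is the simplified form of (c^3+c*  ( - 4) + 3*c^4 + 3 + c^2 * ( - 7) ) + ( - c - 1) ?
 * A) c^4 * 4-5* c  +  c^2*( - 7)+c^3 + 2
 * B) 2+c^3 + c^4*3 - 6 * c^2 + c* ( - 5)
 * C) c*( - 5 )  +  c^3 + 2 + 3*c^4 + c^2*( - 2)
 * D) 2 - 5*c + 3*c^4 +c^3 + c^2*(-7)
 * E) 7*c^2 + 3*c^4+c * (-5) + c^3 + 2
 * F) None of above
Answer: D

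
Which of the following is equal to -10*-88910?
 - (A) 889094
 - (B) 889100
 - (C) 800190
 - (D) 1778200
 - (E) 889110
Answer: B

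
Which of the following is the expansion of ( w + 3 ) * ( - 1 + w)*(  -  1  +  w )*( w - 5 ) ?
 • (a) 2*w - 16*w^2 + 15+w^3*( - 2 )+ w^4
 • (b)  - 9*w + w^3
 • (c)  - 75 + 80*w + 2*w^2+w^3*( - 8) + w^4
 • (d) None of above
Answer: d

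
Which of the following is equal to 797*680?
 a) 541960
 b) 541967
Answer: a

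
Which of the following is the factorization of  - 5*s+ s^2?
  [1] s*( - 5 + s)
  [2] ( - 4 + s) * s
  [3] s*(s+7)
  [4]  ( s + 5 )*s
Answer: 1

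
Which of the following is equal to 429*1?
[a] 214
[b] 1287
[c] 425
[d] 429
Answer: d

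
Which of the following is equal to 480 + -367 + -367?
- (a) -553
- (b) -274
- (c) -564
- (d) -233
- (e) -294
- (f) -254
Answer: f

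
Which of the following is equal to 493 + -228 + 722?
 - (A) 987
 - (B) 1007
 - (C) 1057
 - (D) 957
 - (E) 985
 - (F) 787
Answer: A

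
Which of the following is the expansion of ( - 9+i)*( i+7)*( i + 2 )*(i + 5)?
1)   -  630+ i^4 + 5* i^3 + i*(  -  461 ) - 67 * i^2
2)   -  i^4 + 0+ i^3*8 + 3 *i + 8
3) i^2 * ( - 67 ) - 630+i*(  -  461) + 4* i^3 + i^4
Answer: 1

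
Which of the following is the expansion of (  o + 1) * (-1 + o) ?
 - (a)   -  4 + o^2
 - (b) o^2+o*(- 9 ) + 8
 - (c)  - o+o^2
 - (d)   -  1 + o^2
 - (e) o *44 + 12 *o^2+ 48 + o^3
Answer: d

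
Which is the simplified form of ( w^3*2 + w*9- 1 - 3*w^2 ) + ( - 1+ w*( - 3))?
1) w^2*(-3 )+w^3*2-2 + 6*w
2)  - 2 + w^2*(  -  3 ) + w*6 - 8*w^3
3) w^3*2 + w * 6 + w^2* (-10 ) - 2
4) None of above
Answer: 1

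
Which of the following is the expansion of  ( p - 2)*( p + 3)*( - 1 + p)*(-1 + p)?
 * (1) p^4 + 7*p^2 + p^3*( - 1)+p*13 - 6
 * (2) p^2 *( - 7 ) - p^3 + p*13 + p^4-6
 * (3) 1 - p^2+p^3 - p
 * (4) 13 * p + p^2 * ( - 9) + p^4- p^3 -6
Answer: 2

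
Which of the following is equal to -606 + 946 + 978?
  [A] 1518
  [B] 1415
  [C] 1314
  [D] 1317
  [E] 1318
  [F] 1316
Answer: E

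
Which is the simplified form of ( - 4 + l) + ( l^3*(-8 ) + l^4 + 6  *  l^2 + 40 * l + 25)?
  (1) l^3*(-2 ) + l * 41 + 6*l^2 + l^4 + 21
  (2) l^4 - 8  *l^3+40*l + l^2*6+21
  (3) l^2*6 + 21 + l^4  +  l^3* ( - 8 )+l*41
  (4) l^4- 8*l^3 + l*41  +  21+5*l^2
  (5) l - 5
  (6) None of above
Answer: 3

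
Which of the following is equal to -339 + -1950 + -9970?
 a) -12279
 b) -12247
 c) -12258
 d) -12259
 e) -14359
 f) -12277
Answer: d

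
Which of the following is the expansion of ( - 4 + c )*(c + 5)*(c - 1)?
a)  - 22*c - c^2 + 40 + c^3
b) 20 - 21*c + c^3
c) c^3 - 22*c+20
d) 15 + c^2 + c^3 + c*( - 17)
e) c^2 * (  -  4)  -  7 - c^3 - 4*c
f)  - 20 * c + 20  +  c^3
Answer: b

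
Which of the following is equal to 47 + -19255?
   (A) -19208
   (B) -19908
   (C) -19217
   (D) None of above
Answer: A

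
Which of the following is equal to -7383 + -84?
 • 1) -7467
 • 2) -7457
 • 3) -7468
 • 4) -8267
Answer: 1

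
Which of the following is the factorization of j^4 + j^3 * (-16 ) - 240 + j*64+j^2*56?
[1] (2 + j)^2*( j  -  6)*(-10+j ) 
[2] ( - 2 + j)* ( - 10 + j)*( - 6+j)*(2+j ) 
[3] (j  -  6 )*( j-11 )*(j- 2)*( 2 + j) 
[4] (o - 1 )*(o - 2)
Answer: 2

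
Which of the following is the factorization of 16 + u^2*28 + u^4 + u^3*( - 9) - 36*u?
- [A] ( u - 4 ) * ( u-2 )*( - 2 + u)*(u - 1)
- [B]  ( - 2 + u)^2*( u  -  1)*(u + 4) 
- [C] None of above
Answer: A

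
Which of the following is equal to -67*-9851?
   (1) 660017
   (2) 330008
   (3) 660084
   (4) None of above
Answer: 1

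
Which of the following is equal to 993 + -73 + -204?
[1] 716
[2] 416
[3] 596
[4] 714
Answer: 1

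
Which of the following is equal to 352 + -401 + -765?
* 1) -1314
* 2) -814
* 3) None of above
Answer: 2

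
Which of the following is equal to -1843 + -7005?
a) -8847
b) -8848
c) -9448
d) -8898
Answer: b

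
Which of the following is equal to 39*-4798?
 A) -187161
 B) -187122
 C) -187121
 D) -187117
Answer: B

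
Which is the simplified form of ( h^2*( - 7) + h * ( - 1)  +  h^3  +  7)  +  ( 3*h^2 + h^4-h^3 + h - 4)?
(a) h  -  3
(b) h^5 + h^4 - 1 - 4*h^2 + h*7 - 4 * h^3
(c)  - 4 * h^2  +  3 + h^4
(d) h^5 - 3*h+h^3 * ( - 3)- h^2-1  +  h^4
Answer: c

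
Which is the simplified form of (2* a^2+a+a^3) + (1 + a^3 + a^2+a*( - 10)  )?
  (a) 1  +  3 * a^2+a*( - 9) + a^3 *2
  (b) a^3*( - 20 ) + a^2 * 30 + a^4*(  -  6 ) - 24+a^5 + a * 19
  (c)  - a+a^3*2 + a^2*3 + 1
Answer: a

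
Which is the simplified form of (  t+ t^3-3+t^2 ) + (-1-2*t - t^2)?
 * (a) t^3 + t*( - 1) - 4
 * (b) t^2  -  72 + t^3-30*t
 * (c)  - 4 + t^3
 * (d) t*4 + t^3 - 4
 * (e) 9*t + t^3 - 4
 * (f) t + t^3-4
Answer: a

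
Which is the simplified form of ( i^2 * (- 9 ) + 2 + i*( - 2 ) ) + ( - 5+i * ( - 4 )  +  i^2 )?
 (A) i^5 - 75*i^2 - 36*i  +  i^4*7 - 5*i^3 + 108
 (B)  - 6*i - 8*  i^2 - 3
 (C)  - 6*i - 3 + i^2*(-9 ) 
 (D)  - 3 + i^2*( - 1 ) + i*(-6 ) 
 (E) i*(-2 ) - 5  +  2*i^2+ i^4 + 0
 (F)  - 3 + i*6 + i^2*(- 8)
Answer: B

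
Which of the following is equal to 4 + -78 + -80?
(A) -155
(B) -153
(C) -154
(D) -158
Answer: C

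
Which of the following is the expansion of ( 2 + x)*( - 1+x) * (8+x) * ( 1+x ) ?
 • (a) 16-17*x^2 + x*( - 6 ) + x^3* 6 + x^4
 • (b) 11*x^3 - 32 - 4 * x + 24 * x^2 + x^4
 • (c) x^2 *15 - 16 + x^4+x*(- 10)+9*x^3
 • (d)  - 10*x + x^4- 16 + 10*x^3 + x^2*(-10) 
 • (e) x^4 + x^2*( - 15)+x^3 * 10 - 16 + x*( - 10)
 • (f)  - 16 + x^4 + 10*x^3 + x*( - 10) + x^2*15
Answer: f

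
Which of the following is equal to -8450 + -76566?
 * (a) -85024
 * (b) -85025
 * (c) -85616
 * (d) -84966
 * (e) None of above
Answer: e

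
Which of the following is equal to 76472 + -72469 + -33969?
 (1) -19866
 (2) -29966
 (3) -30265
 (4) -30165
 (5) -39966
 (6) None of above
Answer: 2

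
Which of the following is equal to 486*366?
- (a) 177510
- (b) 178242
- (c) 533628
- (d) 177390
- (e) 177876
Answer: e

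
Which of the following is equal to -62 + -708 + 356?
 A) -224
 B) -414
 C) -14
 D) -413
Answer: B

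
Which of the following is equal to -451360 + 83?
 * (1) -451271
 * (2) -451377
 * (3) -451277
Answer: 3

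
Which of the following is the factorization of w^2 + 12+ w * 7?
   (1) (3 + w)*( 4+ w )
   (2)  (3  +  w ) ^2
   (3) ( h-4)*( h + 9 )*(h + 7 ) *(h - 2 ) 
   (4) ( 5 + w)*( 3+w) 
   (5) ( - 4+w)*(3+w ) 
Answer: 1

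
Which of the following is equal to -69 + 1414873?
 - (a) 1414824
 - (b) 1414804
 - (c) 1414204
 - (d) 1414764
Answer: b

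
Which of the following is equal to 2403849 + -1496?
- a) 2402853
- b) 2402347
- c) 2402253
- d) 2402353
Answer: d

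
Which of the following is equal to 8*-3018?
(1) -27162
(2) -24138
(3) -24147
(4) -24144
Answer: 4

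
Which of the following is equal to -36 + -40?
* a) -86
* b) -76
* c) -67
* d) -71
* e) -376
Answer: b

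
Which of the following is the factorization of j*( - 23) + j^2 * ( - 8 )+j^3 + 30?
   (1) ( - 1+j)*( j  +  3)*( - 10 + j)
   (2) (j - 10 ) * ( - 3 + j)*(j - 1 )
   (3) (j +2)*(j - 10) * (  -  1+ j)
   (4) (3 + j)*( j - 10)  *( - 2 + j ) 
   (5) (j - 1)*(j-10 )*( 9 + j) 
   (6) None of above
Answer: 1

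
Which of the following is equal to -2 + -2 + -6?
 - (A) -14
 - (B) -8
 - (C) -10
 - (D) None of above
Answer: C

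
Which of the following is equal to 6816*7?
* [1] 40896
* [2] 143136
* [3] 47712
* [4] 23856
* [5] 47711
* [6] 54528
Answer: 3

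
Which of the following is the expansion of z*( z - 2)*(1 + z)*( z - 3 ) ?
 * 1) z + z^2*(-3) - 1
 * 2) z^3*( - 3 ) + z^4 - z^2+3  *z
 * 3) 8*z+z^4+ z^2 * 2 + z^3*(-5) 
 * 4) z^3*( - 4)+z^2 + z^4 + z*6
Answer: 4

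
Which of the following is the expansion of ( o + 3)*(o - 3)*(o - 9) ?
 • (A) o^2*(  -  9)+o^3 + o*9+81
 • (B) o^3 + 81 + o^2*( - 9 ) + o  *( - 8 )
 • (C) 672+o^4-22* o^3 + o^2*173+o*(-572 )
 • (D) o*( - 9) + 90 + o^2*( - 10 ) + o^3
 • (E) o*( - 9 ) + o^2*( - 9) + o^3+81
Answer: E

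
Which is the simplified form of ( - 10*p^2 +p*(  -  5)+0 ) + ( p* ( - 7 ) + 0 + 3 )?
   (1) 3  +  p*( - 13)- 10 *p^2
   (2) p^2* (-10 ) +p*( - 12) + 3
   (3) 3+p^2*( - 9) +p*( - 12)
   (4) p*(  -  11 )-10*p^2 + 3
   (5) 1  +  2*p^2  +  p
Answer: 2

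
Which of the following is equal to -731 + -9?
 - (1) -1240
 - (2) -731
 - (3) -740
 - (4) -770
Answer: 3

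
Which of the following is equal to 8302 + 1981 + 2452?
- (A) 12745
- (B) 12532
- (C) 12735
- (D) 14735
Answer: C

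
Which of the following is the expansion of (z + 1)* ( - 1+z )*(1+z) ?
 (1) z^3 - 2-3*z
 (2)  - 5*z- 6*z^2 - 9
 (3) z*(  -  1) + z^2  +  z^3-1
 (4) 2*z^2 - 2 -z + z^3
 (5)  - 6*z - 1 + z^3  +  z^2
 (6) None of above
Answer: 3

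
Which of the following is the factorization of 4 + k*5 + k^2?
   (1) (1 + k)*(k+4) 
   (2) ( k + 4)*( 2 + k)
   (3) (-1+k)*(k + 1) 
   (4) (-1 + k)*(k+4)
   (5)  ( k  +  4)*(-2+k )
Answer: 1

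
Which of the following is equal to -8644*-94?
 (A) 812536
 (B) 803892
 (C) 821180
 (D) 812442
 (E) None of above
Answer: A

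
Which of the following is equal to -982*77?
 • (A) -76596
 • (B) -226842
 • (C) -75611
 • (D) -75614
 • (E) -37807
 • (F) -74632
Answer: D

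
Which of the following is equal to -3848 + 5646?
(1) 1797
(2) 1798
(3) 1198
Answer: 2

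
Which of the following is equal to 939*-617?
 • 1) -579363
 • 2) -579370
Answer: 1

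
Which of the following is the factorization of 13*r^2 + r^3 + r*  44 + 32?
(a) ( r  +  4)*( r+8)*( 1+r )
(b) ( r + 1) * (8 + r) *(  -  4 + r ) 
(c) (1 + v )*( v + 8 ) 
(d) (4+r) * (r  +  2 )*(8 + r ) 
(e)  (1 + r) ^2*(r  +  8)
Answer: a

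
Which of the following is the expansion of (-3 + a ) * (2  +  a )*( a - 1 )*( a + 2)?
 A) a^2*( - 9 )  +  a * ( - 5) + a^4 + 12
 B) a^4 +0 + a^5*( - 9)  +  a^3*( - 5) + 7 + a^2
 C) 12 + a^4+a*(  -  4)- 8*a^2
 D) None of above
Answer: D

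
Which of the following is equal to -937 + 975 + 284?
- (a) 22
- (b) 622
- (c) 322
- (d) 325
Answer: c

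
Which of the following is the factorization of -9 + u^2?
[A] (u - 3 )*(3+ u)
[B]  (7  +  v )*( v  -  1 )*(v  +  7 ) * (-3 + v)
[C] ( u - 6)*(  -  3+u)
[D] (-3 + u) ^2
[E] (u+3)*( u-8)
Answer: A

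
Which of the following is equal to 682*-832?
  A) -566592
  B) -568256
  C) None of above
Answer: C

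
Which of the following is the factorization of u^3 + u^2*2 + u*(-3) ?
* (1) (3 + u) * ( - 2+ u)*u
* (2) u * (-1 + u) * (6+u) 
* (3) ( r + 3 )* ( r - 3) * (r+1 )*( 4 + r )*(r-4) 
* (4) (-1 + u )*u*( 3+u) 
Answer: 4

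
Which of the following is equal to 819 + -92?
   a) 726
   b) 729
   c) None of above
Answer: c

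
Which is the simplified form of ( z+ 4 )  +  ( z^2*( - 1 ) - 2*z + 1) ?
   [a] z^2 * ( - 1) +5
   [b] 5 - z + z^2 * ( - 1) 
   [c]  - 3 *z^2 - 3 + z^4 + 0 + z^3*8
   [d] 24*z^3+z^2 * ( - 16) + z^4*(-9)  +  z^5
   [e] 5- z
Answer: b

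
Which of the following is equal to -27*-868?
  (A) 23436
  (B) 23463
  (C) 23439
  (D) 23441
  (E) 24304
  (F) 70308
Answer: A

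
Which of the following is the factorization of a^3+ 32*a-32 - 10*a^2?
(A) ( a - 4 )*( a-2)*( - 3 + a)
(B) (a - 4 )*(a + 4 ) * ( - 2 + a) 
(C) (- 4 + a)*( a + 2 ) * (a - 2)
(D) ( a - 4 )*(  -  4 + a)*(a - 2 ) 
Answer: D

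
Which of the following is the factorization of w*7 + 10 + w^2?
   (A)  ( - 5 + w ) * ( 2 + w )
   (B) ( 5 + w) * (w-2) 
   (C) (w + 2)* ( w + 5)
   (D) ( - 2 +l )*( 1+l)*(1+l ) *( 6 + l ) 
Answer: C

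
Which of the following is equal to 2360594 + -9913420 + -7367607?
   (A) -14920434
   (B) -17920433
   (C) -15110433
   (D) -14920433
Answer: D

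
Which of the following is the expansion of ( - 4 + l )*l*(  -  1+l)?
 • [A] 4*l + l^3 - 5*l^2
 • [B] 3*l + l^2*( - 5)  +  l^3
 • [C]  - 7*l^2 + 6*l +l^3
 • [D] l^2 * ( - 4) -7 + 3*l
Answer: A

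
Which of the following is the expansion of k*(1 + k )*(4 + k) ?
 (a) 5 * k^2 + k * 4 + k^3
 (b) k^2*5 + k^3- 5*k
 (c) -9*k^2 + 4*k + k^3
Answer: a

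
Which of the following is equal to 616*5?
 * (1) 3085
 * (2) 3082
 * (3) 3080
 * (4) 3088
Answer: 3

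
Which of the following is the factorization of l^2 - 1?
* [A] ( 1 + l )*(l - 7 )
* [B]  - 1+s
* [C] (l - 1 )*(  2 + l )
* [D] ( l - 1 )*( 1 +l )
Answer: D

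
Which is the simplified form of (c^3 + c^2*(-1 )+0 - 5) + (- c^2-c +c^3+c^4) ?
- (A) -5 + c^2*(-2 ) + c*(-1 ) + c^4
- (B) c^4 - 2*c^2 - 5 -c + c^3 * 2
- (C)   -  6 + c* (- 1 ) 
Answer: B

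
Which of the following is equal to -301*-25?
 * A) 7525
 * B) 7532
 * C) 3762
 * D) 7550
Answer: A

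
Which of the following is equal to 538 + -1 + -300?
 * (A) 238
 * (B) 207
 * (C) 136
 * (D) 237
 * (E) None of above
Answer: D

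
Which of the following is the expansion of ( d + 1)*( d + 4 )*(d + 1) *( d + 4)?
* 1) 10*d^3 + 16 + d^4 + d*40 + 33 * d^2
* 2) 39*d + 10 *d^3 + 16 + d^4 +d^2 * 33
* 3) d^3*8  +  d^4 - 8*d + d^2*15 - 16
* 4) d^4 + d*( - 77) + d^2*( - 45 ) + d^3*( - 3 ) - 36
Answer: 1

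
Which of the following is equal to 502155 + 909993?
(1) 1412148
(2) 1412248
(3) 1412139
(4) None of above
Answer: 1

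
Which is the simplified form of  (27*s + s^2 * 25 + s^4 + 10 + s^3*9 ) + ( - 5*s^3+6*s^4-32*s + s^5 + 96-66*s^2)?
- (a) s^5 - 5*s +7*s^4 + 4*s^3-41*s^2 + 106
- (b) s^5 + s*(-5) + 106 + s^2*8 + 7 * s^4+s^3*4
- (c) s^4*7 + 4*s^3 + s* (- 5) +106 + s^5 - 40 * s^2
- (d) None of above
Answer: a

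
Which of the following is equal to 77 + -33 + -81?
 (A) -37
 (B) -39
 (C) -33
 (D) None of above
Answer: A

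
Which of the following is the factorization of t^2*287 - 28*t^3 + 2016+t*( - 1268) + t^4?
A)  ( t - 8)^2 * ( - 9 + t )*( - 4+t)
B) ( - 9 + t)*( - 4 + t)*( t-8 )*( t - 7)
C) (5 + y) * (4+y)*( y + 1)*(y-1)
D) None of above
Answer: B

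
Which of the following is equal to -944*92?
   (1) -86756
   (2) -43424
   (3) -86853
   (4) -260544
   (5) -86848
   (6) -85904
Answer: 5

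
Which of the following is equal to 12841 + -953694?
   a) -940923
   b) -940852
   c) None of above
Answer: c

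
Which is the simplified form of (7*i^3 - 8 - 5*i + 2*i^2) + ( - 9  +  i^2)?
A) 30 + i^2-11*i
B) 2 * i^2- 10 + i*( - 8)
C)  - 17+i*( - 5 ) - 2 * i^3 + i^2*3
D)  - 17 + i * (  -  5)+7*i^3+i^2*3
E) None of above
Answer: D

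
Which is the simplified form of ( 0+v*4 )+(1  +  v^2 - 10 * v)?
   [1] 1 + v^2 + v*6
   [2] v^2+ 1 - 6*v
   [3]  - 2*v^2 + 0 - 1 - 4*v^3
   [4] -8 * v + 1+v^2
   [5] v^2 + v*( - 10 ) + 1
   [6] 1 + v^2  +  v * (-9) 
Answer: 2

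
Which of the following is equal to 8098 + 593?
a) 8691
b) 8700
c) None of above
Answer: a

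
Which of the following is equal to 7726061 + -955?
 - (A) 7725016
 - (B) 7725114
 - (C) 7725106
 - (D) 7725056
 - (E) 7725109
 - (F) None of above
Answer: C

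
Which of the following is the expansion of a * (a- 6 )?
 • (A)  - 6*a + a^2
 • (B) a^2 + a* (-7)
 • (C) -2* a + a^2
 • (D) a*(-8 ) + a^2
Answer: A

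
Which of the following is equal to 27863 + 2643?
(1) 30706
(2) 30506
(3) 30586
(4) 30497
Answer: 2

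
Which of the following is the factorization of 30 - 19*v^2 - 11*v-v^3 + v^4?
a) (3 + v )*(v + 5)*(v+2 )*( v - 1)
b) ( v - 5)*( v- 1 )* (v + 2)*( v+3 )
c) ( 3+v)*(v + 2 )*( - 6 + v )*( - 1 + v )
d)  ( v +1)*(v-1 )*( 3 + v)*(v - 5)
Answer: b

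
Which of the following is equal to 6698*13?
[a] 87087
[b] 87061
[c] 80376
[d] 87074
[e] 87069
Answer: d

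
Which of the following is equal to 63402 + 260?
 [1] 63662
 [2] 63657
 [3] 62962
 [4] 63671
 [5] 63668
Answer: 1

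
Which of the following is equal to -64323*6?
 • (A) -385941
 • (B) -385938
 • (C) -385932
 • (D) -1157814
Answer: B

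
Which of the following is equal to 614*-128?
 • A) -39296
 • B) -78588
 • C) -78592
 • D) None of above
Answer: C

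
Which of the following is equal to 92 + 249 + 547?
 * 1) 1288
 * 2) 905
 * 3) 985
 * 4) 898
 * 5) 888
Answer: 5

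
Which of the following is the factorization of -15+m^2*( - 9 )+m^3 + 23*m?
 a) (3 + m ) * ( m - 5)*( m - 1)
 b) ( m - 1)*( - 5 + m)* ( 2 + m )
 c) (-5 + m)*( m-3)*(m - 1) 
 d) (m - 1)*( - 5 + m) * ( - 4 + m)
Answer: c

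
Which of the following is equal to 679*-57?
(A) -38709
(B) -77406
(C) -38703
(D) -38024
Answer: C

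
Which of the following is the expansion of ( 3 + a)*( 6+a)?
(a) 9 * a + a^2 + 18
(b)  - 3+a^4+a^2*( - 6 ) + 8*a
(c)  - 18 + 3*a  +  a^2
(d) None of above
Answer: a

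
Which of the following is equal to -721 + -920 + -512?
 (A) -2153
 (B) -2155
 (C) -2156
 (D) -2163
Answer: A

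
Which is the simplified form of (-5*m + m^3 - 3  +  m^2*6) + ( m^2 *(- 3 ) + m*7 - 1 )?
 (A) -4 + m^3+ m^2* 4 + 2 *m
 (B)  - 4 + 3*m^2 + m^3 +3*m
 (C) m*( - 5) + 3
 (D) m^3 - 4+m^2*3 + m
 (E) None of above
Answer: E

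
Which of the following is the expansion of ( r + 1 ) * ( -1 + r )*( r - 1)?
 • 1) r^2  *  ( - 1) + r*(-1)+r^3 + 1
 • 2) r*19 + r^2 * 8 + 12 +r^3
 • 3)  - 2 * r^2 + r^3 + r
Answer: 1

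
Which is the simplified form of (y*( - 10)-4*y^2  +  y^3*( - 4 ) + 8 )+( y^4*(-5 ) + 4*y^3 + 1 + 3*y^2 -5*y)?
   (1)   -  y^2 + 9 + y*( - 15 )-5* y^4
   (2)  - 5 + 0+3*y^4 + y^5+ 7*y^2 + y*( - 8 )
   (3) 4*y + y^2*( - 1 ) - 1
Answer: 1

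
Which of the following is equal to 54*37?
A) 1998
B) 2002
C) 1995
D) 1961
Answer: A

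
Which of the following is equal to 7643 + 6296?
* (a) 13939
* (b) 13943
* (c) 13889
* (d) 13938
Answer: a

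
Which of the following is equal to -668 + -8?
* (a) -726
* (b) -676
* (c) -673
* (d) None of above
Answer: b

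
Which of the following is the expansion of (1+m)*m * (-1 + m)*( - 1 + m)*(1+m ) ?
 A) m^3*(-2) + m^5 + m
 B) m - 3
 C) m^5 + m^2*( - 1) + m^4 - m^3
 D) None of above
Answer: A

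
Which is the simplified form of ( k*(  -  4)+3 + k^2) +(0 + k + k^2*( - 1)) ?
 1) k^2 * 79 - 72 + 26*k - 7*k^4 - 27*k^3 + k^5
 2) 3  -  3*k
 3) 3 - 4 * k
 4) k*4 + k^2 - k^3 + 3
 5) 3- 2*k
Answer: 2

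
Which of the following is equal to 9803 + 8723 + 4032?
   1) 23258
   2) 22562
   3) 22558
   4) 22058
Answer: 3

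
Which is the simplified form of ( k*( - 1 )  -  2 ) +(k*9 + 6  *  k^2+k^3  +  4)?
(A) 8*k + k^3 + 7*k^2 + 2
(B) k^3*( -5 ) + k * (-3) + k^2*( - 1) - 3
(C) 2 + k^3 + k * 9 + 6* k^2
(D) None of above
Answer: D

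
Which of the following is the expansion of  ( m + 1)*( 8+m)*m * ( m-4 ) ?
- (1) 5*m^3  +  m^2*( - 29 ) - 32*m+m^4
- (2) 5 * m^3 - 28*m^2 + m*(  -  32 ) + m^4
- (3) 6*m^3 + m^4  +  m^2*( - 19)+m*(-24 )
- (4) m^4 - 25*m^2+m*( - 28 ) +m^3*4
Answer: 2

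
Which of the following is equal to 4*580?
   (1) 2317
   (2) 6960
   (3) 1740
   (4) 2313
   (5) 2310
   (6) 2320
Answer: 6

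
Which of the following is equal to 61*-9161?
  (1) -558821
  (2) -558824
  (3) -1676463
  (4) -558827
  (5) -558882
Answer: 1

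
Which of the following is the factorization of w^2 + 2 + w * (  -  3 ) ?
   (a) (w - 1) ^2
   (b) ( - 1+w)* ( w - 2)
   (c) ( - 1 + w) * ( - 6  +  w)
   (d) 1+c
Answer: b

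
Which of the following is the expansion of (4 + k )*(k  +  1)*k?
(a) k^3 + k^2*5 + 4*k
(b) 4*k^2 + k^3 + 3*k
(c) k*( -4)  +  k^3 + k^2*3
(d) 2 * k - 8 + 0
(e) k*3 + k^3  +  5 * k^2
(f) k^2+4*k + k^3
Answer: a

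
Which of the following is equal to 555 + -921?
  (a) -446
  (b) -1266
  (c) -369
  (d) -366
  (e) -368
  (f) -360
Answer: d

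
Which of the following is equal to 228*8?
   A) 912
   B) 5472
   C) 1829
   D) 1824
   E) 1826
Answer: D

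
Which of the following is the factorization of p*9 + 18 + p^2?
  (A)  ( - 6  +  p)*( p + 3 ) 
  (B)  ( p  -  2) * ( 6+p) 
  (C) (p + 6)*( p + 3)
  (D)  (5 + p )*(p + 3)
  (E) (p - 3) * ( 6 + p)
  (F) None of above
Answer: C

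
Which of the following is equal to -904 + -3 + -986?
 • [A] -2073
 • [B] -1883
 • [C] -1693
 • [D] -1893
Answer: D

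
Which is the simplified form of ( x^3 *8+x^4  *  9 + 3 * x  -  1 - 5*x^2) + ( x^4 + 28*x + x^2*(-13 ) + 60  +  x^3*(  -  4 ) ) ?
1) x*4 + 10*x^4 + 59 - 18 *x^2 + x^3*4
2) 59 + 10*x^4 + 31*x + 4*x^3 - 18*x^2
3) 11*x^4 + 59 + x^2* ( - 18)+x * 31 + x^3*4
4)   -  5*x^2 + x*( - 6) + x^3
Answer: 2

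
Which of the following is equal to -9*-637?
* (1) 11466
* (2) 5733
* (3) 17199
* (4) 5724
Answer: 2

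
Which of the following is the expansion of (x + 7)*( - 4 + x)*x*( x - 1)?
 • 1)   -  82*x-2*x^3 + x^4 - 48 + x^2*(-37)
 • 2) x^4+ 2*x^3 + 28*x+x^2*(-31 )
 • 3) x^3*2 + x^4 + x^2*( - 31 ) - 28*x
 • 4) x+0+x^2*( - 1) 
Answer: 2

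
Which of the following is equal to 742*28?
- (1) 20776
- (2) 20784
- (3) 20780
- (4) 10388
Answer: 1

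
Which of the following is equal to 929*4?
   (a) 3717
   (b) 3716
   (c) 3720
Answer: b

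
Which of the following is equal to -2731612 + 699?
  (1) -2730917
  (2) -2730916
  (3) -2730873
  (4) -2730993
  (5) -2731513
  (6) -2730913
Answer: 6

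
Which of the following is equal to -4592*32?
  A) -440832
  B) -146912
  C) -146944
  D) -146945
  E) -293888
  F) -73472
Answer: C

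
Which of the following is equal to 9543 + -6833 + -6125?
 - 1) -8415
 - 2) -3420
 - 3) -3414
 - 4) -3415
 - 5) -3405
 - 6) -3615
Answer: 4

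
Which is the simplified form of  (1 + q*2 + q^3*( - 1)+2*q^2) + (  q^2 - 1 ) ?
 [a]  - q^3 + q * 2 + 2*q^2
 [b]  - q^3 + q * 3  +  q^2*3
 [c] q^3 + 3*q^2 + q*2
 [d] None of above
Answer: d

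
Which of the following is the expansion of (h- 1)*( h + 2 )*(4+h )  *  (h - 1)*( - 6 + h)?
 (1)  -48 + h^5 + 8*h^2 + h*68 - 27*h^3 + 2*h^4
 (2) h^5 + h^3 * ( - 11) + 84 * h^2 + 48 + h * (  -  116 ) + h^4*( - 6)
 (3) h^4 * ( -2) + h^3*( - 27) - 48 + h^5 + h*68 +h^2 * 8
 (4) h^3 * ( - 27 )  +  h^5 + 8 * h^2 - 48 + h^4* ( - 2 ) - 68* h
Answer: 3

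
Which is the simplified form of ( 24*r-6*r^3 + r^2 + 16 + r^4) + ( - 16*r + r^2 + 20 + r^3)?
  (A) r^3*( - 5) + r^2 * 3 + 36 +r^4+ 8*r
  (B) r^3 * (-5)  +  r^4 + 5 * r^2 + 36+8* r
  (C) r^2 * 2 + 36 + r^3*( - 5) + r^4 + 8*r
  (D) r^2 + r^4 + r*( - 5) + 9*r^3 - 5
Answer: C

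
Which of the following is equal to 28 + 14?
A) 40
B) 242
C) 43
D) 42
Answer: D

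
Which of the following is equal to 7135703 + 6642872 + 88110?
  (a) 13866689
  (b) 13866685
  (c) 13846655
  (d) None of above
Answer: b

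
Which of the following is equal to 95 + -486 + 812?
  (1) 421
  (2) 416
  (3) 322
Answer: 1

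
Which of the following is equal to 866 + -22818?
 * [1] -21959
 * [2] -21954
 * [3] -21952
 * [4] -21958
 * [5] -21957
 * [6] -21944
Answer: 3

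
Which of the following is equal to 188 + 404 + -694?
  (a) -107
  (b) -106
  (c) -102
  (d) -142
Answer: c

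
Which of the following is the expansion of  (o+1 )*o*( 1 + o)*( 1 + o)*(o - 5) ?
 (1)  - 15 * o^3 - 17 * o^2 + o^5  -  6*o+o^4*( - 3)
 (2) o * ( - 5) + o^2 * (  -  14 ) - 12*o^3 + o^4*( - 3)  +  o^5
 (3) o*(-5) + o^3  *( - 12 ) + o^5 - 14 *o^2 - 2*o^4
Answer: 3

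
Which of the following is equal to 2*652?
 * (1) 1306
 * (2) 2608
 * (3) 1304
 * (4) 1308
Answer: 3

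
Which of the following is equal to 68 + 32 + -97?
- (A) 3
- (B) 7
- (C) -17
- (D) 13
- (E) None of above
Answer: A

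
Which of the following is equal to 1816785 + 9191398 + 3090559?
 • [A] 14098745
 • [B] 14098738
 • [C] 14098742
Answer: C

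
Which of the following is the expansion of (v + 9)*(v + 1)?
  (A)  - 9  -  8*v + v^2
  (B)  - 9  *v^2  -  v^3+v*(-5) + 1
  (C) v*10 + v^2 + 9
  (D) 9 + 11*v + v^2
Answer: C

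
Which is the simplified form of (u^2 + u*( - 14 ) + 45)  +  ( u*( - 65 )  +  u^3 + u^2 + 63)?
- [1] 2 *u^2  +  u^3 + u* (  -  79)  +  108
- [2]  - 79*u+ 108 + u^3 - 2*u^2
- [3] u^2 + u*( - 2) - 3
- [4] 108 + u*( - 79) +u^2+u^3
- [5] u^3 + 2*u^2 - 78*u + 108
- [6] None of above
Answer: 1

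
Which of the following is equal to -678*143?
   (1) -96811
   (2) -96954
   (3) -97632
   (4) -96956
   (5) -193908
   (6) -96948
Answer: 2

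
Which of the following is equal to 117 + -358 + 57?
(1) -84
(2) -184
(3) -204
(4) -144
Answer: 2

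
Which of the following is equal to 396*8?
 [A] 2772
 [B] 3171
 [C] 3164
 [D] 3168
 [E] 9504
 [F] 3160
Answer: D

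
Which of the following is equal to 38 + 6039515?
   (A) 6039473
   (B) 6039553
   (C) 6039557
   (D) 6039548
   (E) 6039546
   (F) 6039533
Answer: B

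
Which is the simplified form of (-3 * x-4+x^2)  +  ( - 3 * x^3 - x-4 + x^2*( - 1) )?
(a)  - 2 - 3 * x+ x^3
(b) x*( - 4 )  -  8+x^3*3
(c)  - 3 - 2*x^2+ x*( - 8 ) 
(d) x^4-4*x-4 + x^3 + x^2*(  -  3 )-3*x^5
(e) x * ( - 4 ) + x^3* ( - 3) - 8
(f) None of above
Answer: e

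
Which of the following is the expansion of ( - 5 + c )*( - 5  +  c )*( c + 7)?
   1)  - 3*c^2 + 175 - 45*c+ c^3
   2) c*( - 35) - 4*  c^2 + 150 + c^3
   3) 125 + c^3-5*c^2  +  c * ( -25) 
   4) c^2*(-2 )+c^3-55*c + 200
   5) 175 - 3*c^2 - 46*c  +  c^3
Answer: 1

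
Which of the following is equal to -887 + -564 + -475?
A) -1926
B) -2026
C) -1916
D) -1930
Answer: A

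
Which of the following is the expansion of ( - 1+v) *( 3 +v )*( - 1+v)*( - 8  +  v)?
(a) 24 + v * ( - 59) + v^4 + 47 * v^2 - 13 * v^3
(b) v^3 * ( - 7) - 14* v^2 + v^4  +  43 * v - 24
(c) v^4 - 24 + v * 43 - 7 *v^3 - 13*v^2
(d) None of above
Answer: c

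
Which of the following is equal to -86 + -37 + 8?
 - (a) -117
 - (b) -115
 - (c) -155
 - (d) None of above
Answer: b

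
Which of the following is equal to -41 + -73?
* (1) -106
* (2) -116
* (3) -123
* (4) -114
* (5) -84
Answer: 4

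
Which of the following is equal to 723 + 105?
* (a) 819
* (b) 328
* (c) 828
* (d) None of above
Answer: c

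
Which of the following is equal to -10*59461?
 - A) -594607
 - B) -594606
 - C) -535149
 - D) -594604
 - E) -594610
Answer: E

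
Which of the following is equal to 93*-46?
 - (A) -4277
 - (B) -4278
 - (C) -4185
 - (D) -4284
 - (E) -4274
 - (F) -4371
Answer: B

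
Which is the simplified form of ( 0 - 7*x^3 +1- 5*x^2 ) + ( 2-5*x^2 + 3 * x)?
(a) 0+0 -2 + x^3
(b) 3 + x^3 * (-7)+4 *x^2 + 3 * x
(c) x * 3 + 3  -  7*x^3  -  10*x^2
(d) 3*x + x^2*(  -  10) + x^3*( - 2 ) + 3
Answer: c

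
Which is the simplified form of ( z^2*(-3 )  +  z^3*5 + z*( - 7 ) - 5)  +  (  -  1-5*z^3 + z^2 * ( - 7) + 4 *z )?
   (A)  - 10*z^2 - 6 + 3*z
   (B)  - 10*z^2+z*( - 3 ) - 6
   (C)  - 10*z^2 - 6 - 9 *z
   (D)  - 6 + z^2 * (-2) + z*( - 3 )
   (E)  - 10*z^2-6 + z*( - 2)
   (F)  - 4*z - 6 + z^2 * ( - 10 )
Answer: B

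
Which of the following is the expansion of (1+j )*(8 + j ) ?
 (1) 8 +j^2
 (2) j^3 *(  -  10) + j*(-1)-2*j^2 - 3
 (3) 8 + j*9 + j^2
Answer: 3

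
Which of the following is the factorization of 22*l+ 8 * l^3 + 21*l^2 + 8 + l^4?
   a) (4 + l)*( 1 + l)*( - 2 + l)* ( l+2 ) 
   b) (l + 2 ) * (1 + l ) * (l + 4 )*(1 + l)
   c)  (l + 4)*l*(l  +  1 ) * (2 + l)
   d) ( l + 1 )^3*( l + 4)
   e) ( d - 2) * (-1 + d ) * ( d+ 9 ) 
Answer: b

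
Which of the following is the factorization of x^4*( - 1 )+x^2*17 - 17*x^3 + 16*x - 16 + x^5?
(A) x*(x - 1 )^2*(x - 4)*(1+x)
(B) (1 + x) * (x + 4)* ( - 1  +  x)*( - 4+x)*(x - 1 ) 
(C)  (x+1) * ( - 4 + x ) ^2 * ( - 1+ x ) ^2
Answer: B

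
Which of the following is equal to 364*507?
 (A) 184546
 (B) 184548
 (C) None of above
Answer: B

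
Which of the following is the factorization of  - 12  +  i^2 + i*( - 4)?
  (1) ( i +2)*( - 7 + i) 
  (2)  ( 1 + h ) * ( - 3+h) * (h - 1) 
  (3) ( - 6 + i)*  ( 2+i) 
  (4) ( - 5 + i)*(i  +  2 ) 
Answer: 3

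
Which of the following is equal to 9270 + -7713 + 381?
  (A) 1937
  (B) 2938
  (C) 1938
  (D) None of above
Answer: C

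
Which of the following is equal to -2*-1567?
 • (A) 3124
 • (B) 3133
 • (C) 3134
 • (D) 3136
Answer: C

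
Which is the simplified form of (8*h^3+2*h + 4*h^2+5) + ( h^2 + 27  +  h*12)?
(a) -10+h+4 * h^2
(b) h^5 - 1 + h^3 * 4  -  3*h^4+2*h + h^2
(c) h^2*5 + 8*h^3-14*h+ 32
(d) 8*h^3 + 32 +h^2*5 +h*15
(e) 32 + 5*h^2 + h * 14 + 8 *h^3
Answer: e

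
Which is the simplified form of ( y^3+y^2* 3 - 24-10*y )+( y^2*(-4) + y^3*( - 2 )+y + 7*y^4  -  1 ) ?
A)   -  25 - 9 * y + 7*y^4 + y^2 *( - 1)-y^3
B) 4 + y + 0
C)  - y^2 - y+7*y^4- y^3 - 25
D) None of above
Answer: A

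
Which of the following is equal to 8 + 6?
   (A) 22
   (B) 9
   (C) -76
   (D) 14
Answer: D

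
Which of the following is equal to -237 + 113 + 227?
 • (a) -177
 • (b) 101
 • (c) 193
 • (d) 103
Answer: d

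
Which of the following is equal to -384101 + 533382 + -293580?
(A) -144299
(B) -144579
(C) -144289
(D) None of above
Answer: A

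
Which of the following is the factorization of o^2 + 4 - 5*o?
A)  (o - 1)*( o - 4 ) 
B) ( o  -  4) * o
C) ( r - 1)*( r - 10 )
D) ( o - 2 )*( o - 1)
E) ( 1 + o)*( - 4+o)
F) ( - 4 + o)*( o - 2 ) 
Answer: A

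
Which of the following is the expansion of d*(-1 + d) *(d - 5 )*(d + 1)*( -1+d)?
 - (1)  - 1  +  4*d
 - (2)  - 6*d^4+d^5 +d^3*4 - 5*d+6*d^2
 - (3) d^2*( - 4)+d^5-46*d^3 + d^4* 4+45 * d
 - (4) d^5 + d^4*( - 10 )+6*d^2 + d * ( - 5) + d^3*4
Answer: 2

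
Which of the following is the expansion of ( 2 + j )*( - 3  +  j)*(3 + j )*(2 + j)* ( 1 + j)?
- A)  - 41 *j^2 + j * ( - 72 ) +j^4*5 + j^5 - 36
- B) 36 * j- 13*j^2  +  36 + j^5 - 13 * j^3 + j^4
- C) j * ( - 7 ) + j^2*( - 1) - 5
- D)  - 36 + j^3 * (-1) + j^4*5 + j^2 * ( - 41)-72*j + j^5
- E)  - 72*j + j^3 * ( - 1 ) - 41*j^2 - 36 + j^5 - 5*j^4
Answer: D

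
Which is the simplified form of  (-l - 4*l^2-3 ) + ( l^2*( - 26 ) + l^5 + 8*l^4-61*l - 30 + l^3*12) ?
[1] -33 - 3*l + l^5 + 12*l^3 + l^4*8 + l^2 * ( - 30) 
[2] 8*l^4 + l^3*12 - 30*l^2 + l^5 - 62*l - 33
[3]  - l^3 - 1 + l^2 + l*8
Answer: 2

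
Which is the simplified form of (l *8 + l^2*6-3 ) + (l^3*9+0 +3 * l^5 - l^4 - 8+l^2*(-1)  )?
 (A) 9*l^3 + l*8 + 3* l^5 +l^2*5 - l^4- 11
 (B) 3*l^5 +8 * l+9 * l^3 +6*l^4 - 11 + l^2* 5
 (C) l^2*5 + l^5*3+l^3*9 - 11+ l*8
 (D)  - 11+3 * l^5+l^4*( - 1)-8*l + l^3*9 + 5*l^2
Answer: A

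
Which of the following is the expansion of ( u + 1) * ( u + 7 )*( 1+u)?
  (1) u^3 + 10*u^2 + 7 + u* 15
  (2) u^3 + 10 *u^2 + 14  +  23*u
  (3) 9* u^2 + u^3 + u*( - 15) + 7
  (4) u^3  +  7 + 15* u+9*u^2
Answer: 4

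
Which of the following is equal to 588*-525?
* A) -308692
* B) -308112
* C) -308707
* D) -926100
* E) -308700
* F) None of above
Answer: E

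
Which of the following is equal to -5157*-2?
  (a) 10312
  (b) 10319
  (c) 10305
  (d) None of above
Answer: d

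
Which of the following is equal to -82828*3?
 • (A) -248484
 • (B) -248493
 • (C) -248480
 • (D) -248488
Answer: A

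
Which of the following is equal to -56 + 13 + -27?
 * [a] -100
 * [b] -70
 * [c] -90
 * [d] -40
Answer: b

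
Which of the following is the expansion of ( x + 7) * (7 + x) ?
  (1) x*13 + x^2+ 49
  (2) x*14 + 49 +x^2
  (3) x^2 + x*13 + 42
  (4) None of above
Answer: 2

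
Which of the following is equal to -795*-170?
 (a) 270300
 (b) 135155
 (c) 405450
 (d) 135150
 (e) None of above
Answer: d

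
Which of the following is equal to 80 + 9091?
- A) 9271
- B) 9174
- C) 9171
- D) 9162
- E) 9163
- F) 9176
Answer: C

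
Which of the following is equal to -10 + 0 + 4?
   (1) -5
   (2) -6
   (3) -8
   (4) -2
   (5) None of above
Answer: 2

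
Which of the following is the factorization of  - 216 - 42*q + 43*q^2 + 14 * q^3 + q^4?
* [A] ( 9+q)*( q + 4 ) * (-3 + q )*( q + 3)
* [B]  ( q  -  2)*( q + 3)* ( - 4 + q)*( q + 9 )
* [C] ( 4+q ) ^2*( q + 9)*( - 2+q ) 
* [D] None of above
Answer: D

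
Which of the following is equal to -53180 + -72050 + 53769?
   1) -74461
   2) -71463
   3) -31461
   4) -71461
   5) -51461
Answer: 4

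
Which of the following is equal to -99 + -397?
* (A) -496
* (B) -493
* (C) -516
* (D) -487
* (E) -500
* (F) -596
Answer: A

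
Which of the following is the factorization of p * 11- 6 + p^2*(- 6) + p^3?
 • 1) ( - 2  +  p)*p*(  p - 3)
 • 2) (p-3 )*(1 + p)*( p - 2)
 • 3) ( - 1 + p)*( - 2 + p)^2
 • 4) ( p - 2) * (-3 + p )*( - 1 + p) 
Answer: 4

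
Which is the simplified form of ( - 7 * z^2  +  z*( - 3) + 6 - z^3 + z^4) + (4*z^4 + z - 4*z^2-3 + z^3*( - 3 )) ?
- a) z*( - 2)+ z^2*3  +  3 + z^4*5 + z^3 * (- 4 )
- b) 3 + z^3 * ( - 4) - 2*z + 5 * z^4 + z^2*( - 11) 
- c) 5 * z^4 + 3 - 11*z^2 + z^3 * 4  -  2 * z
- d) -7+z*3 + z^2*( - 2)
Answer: b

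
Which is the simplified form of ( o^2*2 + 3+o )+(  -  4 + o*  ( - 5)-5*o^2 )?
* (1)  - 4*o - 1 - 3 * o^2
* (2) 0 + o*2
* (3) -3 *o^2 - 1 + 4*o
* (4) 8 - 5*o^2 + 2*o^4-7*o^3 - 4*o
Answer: 1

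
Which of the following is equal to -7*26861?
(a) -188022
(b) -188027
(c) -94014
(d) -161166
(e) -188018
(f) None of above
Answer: b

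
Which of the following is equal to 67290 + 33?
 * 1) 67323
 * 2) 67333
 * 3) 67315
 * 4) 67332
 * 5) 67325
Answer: 1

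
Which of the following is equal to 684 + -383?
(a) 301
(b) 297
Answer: a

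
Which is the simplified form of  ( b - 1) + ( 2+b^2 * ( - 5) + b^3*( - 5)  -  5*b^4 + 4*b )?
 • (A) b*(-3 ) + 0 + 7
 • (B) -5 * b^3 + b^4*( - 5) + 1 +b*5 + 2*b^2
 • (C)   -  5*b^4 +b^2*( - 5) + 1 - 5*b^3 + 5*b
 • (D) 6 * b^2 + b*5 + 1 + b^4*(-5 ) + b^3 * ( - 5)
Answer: C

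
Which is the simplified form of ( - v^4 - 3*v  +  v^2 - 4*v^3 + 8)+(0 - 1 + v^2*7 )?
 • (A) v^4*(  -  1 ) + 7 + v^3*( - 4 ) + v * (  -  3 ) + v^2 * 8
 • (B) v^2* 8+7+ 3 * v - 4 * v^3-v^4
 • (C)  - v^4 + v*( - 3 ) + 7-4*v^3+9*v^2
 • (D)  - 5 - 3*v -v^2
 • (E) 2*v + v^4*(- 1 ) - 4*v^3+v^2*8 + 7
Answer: A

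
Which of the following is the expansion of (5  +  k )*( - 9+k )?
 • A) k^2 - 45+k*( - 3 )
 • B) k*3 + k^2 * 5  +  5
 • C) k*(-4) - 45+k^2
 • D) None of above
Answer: C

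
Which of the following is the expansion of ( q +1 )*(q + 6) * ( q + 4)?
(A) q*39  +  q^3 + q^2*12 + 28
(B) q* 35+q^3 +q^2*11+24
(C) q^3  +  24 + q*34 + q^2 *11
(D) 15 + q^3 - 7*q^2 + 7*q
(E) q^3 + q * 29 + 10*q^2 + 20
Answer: C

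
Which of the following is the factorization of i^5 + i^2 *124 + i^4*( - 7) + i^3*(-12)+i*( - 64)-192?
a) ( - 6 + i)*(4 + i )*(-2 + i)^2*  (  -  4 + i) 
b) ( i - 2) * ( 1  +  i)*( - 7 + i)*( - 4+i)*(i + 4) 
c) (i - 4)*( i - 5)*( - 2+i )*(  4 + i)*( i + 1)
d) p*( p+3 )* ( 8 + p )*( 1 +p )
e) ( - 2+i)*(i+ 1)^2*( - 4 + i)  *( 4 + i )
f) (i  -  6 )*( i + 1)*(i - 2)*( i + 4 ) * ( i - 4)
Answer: f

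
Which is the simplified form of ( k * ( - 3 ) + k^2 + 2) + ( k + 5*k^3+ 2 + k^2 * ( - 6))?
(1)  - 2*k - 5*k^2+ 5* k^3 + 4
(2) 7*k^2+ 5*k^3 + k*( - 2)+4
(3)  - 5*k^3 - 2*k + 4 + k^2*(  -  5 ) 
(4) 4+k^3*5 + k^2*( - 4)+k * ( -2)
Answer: 1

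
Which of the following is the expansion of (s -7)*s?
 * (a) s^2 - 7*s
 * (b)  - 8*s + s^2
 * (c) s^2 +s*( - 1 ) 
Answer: a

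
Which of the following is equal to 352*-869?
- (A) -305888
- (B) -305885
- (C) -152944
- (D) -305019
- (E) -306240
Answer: A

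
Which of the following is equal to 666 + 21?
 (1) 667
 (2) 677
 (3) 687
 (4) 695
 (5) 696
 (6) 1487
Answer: 3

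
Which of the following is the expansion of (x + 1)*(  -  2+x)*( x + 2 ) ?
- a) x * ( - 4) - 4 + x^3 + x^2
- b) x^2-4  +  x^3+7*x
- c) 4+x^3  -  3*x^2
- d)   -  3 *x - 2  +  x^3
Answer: a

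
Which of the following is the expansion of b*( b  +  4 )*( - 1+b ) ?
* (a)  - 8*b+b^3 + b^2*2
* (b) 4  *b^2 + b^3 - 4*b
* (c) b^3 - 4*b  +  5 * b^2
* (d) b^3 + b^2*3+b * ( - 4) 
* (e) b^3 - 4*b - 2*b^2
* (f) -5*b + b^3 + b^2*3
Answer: d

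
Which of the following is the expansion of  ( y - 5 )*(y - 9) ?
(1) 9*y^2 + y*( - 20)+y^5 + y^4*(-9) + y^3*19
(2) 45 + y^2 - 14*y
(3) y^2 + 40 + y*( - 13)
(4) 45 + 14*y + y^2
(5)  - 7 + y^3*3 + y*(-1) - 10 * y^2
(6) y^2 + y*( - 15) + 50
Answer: 2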